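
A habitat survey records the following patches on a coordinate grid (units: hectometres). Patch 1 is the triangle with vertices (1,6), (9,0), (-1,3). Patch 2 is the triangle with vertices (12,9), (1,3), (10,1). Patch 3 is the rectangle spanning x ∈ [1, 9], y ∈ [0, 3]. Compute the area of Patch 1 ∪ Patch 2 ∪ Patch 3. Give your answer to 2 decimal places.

61.96

By inclusion–exclusion:
Individual areas: |Patch 1| = 18, |Patch 2| = 38, |Patch 3| = 24.
|Patch 1∩Patch 2| = 5.0526.
|Patch 1∩Patch 3| = 8.4.
|Patch 2∩Patch 3| = 7.1111.
|Patch 1∩Patch 2∩Patch 3| = 2.5263.
|Patch 1 ∪ Patch 2 ∪ Patch 3| = 80 − 20.5637 + 2.5263 = 61.96.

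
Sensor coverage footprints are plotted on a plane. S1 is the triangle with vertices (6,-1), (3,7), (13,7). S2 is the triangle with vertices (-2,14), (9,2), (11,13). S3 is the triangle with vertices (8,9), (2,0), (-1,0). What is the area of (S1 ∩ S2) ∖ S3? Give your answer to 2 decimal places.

|S1 ∩ S2| = 13.6689.
|(S1 ∩ S2) ∩ S3| = 0.9447.
|(S1 ∩ S2) ∖ S3| = 13.6689 − 0.9447 = 12.72.

12.72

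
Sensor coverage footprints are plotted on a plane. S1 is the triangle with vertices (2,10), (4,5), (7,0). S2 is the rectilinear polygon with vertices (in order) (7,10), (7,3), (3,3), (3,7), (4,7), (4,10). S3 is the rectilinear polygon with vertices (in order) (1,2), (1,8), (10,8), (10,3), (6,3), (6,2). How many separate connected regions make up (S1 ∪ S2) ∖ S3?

3

(S1 ∪ S2) ∖ S3 splits into 3 disjoint pieces (area 0.2, area 6, area 0.2).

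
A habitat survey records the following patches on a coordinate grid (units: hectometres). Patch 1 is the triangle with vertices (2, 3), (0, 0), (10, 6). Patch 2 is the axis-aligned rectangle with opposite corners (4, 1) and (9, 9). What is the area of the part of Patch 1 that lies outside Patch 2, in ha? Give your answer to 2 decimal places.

5.06

|Patch 1| = 9, |Patch 1∩Patch 2| = 3.9375.
|Patch 1 ∖ Patch 2| = |Patch 1| − |Patch 1∩Patch 2| = 9 − 3.9375 = 5.06.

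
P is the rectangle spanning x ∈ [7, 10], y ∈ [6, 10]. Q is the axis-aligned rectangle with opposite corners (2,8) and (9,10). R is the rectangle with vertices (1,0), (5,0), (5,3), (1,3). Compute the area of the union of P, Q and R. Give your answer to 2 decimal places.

34.00

By inclusion–exclusion:
Individual areas: |P| = 12, |Q| = 14, |R| = 12.
|P∩Q|: x∈[7,9], y∈[8,10] → 2·2 = 4.
|P∩R| = 0 (no overlap).
|Q∩R| = 0 (no overlap).
|P∩Q∩R| = 0.
|P ∪ Q ∪ R| = 38 − 4 + 0 = 34.00.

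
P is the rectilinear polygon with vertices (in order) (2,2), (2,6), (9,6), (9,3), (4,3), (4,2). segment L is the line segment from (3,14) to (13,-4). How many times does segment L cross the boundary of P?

The segment meets the boundary at (9,3.2), (7.444,6).

2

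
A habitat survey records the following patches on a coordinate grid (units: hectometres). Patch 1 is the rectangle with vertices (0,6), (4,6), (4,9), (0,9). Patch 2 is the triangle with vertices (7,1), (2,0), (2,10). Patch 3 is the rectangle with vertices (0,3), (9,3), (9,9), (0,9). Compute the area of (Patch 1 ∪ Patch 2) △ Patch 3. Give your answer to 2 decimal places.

44.46

|Patch 1 ∪ Patch 2| = 32.8778.
|(Patch 1 ∪ Patch 2) ∩ Patch 3| = 21.2111.
|(Patch 1 ∪ Patch 2) △ Patch 3| = 32.8778 + 54 − 42.4222 = 44.46.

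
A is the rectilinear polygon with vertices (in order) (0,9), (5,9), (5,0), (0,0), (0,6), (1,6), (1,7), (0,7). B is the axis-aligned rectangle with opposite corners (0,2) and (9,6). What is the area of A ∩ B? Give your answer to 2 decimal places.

The intersection is the polygon with vertices (5,2), (0,2), (0,6), (1,6), (5,6).
By the shoelace formula its area is 20.00.

20.00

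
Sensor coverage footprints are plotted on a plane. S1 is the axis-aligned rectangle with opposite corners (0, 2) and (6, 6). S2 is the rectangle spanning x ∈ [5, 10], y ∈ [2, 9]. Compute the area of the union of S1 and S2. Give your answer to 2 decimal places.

By inclusion–exclusion:
Individual areas: |S1| = 24, |S2| = 35.
|S1∩S2|: x∈[5,6], y∈[2,6] → 1·4 = 4.
|S1 ∪ S2| = 59 − 4 = 55.00.

55.00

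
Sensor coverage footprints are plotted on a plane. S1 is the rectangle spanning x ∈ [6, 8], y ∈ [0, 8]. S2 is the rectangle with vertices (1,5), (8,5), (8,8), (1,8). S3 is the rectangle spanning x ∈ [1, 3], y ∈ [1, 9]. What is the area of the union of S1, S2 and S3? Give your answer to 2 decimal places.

By inclusion–exclusion:
Individual areas: |S1| = 16, |S2| = 21, |S3| = 16.
|S1∩S2|: x∈[6,8], y∈[5,8] → 2·3 = 6.
|S1∩S3| = 0 (no overlap).
|S2∩S3|: x∈[1,3], y∈[5,8] → 2·3 = 6.
|S1∩S2∩S3| = 0.
|S1 ∪ S2 ∪ S3| = 53 − 12 + 0 = 41.00.

41.00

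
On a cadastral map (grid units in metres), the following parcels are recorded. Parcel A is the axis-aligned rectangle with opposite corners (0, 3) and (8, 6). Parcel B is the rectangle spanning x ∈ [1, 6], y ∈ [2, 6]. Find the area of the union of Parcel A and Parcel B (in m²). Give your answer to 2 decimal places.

29.00

By inclusion–exclusion:
Individual areas: |Parcel A| = 24, |Parcel B| = 20.
|Parcel A∩Parcel B|: x∈[1,6], y∈[3,6] → 5·3 = 15.
|Parcel A ∪ Parcel B| = 44 − 15 = 29.00.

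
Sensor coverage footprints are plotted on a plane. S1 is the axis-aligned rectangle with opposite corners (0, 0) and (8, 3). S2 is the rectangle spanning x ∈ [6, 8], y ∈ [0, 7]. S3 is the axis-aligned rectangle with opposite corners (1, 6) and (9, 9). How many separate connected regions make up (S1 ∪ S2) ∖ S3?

(S1 ∪ S2) ∖ S3 is a single connected region.

1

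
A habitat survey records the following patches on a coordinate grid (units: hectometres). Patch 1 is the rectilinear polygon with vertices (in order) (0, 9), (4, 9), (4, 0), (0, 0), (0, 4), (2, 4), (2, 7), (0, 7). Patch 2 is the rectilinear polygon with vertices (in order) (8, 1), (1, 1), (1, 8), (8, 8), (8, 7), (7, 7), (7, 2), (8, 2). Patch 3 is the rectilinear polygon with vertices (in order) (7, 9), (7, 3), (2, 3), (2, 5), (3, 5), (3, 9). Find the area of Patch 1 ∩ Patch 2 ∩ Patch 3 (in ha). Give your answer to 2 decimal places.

7.00

The intersection is the polygon with vertices (2,5), (3,5), (3,8), (4,8), (4,3), (2,3), (2,4).
By the shoelace formula its area is 7.00.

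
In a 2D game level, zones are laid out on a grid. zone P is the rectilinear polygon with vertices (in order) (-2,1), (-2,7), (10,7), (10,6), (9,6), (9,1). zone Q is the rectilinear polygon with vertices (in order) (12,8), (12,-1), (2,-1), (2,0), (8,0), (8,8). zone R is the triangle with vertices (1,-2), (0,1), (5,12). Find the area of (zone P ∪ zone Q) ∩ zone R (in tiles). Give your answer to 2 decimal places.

8.10

The region (zone P ∪ zone Q) ∩ zone R is the polygon with vertices (3.571,7), (1.857,1), (0,1), (2.727,7).
By the shoelace formula its area is 8.10.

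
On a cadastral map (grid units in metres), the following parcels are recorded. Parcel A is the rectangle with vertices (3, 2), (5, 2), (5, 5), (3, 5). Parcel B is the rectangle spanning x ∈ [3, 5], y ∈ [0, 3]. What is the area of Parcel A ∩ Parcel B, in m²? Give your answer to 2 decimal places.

2.00

|Parcel A∩Parcel B|: x∈[3,5], y∈[2,3] → 2·1 = 2.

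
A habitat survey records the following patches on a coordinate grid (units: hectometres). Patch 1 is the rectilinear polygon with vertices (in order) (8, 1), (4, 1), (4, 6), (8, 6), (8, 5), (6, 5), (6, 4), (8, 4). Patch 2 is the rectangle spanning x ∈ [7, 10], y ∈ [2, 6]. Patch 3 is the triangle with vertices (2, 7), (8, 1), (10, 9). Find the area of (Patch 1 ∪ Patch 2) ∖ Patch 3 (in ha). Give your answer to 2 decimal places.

13.00

|Patch 1 ∪ Patch 2| = 27.
|(Patch 1 ∪ Patch 2) ∩ Patch 3| = 14.
|(Patch 1 ∪ Patch 2) ∖ Patch 3| = 27 − 14 = 13.00.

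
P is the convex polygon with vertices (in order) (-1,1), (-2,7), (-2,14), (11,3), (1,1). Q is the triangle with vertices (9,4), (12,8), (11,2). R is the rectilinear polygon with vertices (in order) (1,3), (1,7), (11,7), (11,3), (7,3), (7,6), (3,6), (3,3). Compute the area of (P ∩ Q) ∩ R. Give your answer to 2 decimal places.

The region (P ∩ Q) ∩ R is the polygon with vertices (9,4), (9.318,4.423), (11,3), (10,3).
By the shoelace formula its area is 1.08.

1.08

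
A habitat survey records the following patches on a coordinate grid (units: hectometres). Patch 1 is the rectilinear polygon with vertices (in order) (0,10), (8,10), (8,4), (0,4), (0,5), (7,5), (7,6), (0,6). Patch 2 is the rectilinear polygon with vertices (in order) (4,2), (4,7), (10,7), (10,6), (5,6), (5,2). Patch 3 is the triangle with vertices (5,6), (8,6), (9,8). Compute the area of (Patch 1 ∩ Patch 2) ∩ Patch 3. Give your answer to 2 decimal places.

The region (Patch 1 ∩ Patch 2) ∩ Patch 3 is the polygon with vertices (7,6), (5,6), (7,7), (8,7), (8,6).
By the shoelace formula its area is 2.00.

2.00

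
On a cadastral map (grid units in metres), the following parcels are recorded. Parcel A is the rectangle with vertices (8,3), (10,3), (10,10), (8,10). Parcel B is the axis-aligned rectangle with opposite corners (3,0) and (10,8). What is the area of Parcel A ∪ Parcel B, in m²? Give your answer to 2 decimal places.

By inclusion–exclusion:
Individual areas: |Parcel A| = 14, |Parcel B| = 56.
|Parcel A∩Parcel B|: x∈[8,10], y∈[3,8] → 2·5 = 10.
|Parcel A ∪ Parcel B| = 70 − 10 = 60.00.

60.00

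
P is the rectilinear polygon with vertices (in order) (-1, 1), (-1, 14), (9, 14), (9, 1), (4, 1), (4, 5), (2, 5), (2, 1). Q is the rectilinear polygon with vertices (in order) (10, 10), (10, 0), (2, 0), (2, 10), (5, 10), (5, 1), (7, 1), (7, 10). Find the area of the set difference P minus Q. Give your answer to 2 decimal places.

85.00

|P| = 122, |P∩Q| = 37.
|P ∖ Q| = |P| − |P∩Q| = 122 − 37 = 85.00.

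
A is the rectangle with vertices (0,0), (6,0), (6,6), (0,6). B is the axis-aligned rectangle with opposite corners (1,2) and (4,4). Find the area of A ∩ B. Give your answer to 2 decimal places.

6.00

|A∩B|: x∈[1,4], y∈[2,4] → 3·2 = 6.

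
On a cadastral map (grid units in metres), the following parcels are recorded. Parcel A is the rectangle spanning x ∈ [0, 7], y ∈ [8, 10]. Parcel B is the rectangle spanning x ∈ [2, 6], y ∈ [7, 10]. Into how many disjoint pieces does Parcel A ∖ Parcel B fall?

Parcel A ∖ Parcel B splits into 2 disjoint pieces (area 2, area 4).

2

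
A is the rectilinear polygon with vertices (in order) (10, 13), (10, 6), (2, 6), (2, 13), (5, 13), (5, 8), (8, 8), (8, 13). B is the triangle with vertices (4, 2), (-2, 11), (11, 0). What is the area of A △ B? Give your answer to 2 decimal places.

|A| = 41, |B| = 25.5, |A∩B| = 1.542.
|A △ B| = |A| + |B| − 2·|A∩B| = 41 + 25.5 − 3.0839 = 63.42.

63.42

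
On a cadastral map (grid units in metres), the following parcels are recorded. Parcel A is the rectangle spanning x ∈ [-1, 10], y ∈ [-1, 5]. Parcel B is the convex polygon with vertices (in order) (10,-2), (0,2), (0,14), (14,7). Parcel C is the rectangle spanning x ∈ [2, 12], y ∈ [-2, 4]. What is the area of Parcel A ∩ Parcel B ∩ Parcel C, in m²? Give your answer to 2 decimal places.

The intersection is the polygon with vertices (10,-1), (7.5,-1), (2,1.2), (2,4), (10,4).
By the shoelace formula its area is 33.95.

33.95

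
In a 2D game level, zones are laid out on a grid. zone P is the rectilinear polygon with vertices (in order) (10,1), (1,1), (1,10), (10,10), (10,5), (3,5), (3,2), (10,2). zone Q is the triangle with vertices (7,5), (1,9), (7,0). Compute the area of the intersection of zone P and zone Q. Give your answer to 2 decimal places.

7.67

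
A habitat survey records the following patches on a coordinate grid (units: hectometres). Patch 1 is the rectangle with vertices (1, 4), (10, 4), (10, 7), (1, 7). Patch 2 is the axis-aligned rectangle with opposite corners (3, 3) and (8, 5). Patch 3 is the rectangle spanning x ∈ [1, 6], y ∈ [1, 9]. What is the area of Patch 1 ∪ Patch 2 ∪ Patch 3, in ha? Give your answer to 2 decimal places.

54.00

By inclusion–exclusion:
Individual areas: |Patch 1| = 27, |Patch 2| = 10, |Patch 3| = 40.
|Patch 1∩Patch 2|: x∈[3,8], y∈[4,5] → 5·1 = 5.
|Patch 1∩Patch 3|: x∈[1,6], y∈[4,7] → 5·3 = 15.
|Patch 2∩Patch 3|: x∈[3,6], y∈[3,5] → 3·2 = 6.
|Patch 1∩Patch 2∩Patch 3| = 3.
|Patch 1 ∪ Patch 2 ∪ Patch 3| = 77 − 26 + 3 = 54.00.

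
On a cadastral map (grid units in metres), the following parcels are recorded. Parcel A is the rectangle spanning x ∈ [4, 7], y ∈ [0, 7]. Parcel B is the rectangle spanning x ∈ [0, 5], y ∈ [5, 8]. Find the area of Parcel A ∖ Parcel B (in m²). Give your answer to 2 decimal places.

|Parcel A∩Parcel B|: x∈[4,5], y∈[5,7] → 1·2 = 2.
|Parcel A| = 21.
|Parcel A ∖ Parcel B| = |Parcel A| − |Parcel A∩Parcel B| = 21 − 2 = 19.00.

19.00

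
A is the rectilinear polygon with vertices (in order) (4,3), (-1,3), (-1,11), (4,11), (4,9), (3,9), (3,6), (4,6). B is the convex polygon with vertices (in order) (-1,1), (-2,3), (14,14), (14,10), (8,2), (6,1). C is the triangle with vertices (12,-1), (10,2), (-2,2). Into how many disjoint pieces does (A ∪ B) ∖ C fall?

2

(A ∪ B) ∖ C splits into 2 disjoint pieces (area 105.5, area 1.6133).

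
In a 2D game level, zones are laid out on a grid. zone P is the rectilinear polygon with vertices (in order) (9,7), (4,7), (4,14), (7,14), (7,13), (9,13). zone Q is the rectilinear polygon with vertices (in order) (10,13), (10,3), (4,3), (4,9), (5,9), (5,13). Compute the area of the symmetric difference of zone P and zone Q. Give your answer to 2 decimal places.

37.00

|zone P| = 33, |zone Q| = 56, |zone P∩zone Q| = 26.
|zone P △ zone Q| = |zone P| + |zone Q| − 2·|zone P∩zone Q| = 33 + 56 − 52 = 37.00.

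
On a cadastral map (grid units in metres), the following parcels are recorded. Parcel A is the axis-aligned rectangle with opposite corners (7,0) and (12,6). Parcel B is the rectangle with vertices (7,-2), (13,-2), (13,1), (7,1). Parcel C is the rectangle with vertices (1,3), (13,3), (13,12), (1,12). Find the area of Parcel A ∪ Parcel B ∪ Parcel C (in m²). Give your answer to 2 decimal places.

136.00

By inclusion–exclusion:
Individual areas: |Parcel A| = 30, |Parcel B| = 18, |Parcel C| = 108.
|Parcel A∩Parcel B|: x∈[7,12], y∈[0,1] → 5·1 = 5.
|Parcel A∩Parcel C|: x∈[7,12], y∈[3,6] → 5·3 = 15.
|Parcel B∩Parcel C| = 0 (no overlap).
|Parcel A∩Parcel B∩Parcel C| = 0.
|Parcel A ∪ Parcel B ∪ Parcel C| = 156 − 20 + 0 = 136.00.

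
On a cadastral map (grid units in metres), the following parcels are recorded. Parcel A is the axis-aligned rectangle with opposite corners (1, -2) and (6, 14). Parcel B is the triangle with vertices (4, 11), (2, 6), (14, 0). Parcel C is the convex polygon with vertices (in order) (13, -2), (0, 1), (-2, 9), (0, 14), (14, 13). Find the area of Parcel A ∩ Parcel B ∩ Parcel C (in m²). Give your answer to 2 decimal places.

16.80

The intersection is the polygon with vertices (2,6), (4,11), (6,8.8), (6,4).
By the shoelace formula its area is 16.80.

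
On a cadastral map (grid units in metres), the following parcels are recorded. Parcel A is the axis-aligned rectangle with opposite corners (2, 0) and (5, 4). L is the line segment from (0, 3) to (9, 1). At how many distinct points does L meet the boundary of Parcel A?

2

The segment meets the boundary at (5,1.889), (2,2.556).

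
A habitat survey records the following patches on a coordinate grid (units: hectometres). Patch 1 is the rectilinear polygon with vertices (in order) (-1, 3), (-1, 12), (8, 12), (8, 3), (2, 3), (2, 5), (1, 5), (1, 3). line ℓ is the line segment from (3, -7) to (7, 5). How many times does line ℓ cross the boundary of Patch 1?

The segment meets the boundary at (6.333,3).

1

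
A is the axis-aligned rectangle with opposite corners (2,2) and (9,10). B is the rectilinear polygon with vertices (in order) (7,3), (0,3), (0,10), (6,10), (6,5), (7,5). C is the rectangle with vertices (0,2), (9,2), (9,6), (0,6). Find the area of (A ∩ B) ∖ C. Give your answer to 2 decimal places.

16.00

|A ∩ B| = 30.
|(A ∩ B) ∩ C| = 14.
|(A ∩ B) ∖ C| = 30 − 14 = 16.00.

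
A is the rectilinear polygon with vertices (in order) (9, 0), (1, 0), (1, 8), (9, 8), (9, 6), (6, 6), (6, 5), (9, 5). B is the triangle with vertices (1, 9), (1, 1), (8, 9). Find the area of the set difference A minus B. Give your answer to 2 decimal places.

39.56

|A| = 61, |A∩B| = 21.4375.
|A ∖ B| = |A| − |A∩B| = 61 − 21.4375 = 39.56.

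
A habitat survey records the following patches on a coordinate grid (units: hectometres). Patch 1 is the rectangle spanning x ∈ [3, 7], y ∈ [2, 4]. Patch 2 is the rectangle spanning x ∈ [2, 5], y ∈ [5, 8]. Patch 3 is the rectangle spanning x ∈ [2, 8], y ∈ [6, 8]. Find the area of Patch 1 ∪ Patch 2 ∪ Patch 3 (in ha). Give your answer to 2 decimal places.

23.00

By inclusion–exclusion:
Individual areas: |Patch 1| = 8, |Patch 2| = 9, |Patch 3| = 12.
|Patch 1∩Patch 2| = 0 (no overlap).
|Patch 1∩Patch 3| = 0 (no overlap).
|Patch 2∩Patch 3|: x∈[2,5], y∈[6,8] → 3·2 = 6.
|Patch 1∩Patch 2∩Patch 3| = 0.
|Patch 1 ∪ Patch 2 ∪ Patch 3| = 29 − 6 + 0 = 23.00.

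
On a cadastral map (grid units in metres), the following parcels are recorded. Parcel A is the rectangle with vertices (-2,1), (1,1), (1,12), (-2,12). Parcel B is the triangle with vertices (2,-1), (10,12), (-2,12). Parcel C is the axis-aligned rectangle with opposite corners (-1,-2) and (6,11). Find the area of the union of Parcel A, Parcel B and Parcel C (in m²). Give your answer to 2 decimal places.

122.00

By inclusion–exclusion:
Individual areas: |Parcel A| = 33, |Parcel B| = 78, |Parcel C| = 91.
|Parcel A∩Parcel B| = 14.625.
|Parcel A∩Parcel C|: x∈[-1,1], y∈[1,11] → 2·10 = 20.
|Parcel B∩Parcel C| = 56.375.
|Parcel A∩Parcel B∩Parcel C| = 11.
|Parcel A ∪ Parcel B ∪ Parcel C| = 202 − 91 + 11 = 122.00.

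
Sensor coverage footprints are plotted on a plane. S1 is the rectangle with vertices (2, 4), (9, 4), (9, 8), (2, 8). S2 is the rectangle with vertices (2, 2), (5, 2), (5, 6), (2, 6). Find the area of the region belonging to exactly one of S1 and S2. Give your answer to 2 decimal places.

28.00

|S1∩S2|: x∈[2,5], y∈[4,6] → 3·2 = 6.
|S1 △ S2| = |S1| + |S2| − 2·|S1∩S2| = 28 + 12 − 12 = 28.00.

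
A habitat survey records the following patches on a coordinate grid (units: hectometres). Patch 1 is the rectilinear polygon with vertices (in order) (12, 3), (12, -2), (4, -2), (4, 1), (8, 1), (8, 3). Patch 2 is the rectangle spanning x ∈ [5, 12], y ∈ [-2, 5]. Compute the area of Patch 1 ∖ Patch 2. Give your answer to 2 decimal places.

3.00

|Patch 1| = 32, |Patch 1∩Patch 2| = 29.
|Patch 1 ∖ Patch 2| = |Patch 1| − |Patch 1∩Patch 2| = 32 − 29 = 3.00.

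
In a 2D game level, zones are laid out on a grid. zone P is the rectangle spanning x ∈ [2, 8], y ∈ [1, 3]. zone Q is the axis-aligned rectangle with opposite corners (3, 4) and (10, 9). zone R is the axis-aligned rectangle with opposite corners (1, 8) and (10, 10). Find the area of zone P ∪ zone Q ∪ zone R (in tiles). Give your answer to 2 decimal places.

By inclusion–exclusion:
Individual areas: |zone P| = 12, |zone Q| = 35, |zone R| = 18.
|zone P∩zone Q| = 0 (no overlap).
|zone P∩zone R| = 0 (no overlap).
|zone Q∩zone R|: x∈[3,10], y∈[8,9] → 7·1 = 7.
|zone P∩zone Q∩zone R| = 0.
|zone P ∪ zone Q ∪ zone R| = 65 − 7 + 0 = 58.00.

58.00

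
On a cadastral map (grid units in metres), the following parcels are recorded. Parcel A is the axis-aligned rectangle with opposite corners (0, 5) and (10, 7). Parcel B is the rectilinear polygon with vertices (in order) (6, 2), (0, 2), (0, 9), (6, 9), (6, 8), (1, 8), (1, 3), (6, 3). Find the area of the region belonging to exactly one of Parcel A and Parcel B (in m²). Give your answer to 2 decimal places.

|Parcel A| = 20, |Parcel B| = 17, |Parcel A∩Parcel B| = 2.
|Parcel A △ Parcel B| = |Parcel A| + |Parcel B| − 2·|Parcel A∩Parcel B| = 20 + 17 − 4 = 33.00.

33.00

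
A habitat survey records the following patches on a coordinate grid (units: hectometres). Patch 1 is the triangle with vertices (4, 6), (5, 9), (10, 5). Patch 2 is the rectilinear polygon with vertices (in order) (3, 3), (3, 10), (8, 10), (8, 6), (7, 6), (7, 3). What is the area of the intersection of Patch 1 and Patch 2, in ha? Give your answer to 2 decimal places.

7.65

The intersection is the polygon with vertices (5,9), (8,6.6), (8,6), (7,6), (7,5.5), (4,6).
By the shoelace formula its area is 7.65.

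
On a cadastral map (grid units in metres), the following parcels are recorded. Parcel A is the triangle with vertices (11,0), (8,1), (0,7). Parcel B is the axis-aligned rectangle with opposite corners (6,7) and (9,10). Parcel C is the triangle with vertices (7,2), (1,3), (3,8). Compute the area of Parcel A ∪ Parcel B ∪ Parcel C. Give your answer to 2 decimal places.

27.68

By inclusion–exclusion:
Individual areas: |Parcel A| = 5, |Parcel B| = 9, |Parcel C| = 16.
|Parcel A∩Parcel B| = 0.
|Parcel A∩Parcel C| = 2.3228.
|Parcel B∩Parcel C| = 0.
|Parcel A∩Parcel B∩Parcel C| = 0.
|Parcel A ∪ Parcel B ∪ Parcel C| = 30 − 2.3228 + 0 = 27.68.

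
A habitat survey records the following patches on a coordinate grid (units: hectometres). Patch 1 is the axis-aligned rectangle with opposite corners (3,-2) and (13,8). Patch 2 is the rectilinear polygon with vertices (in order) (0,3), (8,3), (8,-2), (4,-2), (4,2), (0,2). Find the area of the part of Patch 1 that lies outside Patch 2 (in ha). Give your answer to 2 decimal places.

79.00

|Patch 1| = 100, |Patch 1∩Patch 2| = 21.
|Patch 1 ∖ Patch 2| = |Patch 1| − |Patch 1∩Patch 2| = 100 − 21 = 79.00.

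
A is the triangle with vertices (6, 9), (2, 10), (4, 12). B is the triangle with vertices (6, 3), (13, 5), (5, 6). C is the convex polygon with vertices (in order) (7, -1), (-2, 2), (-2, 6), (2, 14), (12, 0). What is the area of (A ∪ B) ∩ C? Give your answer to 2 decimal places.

11.21

|A ∪ B| = 16.5.
|(A ∪ B) ∩ C| = 11.21.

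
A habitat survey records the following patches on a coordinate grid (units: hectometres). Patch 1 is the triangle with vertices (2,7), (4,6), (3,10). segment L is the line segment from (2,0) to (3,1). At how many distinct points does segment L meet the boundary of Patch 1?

The segment lies entirely outside Patch 1 and never meets its boundary.

0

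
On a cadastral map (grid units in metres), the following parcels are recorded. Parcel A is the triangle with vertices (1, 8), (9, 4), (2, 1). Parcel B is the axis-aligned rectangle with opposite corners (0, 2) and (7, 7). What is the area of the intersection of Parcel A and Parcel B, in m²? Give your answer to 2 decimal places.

21.98

The intersection is the polygon with vertices (7,5), (7,3.143), (4.333,2), (1.857,2), (1.143,7), (3,7).
By the shoelace formula its area is 21.98.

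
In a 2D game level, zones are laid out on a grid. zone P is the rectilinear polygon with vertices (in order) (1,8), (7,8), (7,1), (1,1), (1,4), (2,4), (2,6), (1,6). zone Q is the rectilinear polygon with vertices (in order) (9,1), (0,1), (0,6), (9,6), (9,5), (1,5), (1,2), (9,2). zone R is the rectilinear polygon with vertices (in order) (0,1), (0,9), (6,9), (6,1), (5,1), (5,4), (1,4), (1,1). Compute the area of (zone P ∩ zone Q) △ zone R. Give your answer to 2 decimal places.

|zone P ∩ zone Q| = 11.
|(zone P ∩ zone Q) ∩ zone R| = 5.
|(zone P ∩ zone Q) △ zone R| = 11 + 36 − 10 = 37.00.

37.00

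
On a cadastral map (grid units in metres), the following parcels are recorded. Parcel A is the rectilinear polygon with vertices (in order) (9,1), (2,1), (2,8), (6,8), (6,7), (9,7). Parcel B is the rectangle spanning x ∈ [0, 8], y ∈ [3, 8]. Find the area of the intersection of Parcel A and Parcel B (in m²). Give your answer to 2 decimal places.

The intersection is the polygon with vertices (2,8), (6,8), (6,7), (8,7), (8,3), (2,3).
By the shoelace formula its area is 28.00.

28.00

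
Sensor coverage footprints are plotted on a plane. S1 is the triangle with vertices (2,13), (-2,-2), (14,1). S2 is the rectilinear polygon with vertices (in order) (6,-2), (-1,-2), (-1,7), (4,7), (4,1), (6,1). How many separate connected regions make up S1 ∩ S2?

1

S1 ∩ S2 is a single connected region.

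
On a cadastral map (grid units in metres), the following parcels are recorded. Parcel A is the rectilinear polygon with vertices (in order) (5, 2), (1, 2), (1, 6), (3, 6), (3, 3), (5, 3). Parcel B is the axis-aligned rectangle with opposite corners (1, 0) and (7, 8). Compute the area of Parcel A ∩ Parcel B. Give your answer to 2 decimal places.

10.00

The intersection is the polygon with vertices (1,2), (1,6), (3,6), (3,3), (5,3), (5,2).
By the shoelace formula its area is 10.00.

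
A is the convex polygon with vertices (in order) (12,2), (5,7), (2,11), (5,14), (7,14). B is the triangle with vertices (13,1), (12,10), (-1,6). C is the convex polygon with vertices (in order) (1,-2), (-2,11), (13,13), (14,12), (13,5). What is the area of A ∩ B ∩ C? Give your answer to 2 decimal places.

The intersection is the polygon with vertices (4.484,7.688), (9.046,9.091), (11.19,3.944), (10.138,3.33), (5,7).
By the shoelace formula its area is 18.09.

18.09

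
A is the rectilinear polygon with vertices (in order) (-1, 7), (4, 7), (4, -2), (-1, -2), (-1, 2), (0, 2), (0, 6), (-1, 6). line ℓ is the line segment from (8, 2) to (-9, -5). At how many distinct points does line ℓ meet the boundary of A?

2

The segment meets the boundary at (-1,-1.706), (4,0.353).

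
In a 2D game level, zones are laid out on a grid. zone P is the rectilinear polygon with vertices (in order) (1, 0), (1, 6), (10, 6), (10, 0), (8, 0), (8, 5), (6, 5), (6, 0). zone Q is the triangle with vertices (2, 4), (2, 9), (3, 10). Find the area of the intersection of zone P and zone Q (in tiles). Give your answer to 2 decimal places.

0.33

The intersection is the polygon with vertices (2.333,6), (2,4), (2,6).
By the shoelace formula its area is 0.33.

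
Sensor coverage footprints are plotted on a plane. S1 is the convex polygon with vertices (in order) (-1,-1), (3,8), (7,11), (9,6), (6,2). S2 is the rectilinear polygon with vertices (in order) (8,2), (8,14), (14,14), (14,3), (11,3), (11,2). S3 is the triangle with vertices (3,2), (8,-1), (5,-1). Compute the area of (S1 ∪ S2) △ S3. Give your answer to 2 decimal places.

124.33

|S1 ∪ S2| = 120.5833.
|(S1 ∪ S2) ∩ S3| = 0.375.
|(S1 ∪ S2) △ S3| = 120.5833 + 4.5 − 0.75 = 124.33.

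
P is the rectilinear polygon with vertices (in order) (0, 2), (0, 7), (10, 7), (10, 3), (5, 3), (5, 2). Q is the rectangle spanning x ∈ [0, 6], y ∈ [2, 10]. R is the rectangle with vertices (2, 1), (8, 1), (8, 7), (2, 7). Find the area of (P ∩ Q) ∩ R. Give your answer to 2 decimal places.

The region (P ∩ Q) ∩ R is the polygon with vertices (6,7), (6,3), (5,3), (5,2), (2,2), (2,7).
By the shoelace formula its area is 19.00.

19.00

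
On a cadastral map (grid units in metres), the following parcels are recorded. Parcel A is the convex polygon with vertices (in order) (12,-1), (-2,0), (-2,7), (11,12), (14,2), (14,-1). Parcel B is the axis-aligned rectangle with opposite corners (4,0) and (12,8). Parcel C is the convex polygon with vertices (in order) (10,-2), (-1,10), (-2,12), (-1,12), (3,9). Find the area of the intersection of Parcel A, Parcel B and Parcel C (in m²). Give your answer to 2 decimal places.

8.09

The intersection is the polygon with vertices (4,7.429), (8.727,0), (8.167,0), (4,4.545).
By the shoelace formula its area is 8.09.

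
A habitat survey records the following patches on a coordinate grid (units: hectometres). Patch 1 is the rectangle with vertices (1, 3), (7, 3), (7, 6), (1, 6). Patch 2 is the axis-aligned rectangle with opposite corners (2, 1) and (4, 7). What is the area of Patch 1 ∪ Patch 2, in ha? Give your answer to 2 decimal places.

By inclusion–exclusion:
Individual areas: |Patch 1| = 18, |Patch 2| = 12.
|Patch 1∩Patch 2|: x∈[2,4], y∈[3,6] → 2·3 = 6.
|Patch 1 ∪ Patch 2| = 30 − 6 = 24.00.

24.00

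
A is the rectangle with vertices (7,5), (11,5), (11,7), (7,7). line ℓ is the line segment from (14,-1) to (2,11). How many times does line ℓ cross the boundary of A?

The segment meets the boundary at (7,6), (8,5).

2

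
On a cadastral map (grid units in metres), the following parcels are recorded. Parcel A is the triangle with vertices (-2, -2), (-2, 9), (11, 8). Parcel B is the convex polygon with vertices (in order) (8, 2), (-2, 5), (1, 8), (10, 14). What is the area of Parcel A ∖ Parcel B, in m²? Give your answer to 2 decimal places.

32.38

|Parcel A| = 71.5, |Parcel A∩Parcel B| = 39.118.
|Parcel A ∖ Parcel B| = |Parcel A| − |Parcel A∩Parcel B| = 71.5 − 39.118 = 32.38.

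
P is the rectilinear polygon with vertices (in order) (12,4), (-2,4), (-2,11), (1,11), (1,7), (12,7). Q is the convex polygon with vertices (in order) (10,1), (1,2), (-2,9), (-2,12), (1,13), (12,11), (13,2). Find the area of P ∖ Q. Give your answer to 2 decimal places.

5.36

|P| = 54, |P∩Q| = 48.6429.
|P ∖ Q| = |P| − |P∩Q| = 54 − 48.6429 = 5.36.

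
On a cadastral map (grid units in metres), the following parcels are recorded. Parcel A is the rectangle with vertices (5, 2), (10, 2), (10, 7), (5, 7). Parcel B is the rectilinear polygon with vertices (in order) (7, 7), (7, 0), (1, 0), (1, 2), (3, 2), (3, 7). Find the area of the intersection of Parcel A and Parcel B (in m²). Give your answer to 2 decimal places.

The intersection is the polygon with vertices (7,7), (7,2), (5,2), (5,7).
By the shoelace formula its area is 10.00.

10.00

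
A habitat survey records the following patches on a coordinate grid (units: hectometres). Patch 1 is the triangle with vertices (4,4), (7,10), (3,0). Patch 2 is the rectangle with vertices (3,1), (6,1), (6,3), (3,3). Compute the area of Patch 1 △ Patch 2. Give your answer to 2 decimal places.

|Patch 1| = 3, |Patch 2| = 6, |Patch 1∩Patch 2| = 0.6.
|Patch 1 △ Patch 2| = |Patch 1| + |Patch 2| − 2·|Patch 1∩Patch 2| = 3 + 6 − 1.2 = 7.80.

7.80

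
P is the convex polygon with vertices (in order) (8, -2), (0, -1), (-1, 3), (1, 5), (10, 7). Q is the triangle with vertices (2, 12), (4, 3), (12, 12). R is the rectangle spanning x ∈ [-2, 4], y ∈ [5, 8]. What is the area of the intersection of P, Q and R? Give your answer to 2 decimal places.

0.31

The intersection is the polygon with vertices (3.435,5.541), (4,5.667), (4,5), (3.556,5).
By the shoelace formula its area is 0.31.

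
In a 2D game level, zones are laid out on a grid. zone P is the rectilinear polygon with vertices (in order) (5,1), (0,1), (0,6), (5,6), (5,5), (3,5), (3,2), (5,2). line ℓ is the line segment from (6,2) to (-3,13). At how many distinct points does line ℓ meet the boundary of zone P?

2

The segment meets the boundary at (2.727,6), (3.545,5).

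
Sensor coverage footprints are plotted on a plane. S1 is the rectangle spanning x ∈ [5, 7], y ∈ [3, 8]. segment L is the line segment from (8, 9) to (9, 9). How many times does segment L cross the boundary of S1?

0

The segment lies entirely outside S1 and never meets its boundary.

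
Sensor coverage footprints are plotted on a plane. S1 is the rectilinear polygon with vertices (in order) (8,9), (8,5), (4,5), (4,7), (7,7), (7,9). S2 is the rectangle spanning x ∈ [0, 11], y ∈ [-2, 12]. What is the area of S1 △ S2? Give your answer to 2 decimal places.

144.00

|S1| = 10, |S2| = 154, |S1∩S2| = 10.
|S1 △ S2| = |S1| + |S2| − 2·|S1∩S2| = 10 + 154 − 20 = 144.00.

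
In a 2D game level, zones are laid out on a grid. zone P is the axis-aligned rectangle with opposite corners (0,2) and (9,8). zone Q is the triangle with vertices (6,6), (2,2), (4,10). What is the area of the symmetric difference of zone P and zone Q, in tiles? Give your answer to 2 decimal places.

|zone P| = 54, |zone Q| = 12, |zone P∩zone Q| = 10.5.
|zone P △ zone Q| = |zone P| + |zone Q| − 2·|zone P∩zone Q| = 54 + 12 − 21 = 45.00.

45.00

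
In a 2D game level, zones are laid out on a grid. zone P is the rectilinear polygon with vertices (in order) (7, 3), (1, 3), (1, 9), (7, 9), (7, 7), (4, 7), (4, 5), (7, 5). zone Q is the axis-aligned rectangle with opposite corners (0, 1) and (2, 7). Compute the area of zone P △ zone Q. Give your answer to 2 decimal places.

|zone P| = 30, |zone Q| = 12, |zone P∩zone Q| = 4.
|zone P △ zone Q| = |zone P| + |zone Q| − 2·|zone P∩zone Q| = 30 + 12 − 8 = 34.00.

34.00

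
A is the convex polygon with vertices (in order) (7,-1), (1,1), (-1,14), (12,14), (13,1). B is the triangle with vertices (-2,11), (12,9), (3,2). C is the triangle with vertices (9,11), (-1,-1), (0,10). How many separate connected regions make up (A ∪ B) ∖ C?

1

(A ∪ B) ∖ C is a single connected region.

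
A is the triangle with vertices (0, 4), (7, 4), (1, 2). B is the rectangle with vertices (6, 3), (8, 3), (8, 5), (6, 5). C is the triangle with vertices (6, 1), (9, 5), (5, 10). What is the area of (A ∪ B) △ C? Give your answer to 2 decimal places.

18.43

|A ∪ B| = 10.8333.
|(A ∪ B) ∩ C| = 3.9524.
|(A ∪ B) △ C| = 10.8333 + 15.5 − 7.9048 = 18.43.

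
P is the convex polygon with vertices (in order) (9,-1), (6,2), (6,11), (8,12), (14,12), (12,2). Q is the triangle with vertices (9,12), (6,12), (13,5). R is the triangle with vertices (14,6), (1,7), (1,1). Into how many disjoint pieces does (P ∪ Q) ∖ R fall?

2

(P ∪ Q) ∖ R splits into 2 disjoint pieces (area 22.6292, area 41.6597).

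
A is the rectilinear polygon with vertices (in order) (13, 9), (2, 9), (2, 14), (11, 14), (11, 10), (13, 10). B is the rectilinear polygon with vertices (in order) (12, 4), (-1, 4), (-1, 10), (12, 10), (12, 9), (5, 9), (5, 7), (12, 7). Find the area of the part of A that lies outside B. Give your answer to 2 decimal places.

37.00

|A| = 47, |A∩B| = 10.
|A ∖ B| = |A| − |A∩B| = 47 − 10 = 37.00.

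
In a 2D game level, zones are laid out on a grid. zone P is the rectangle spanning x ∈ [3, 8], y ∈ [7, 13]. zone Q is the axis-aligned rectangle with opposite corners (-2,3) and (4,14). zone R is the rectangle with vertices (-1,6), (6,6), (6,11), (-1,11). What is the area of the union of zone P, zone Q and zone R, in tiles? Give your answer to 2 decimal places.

By inclusion–exclusion:
Individual areas: |zone P| = 30, |zone Q| = 66, |zone R| = 35.
|zone P∩zone Q|: x∈[3,4], y∈[7,13] → 1·6 = 6.
|zone P∩zone R|: x∈[3,6], y∈[7,11] → 3·4 = 12.
|zone Q∩zone R|: x∈[-1,4], y∈[6,11] → 5·5 = 25.
|zone P∩zone Q∩zone R| = 4.
|zone P ∪ zone Q ∪ zone R| = 131 − 43 + 4 = 92.00.

92.00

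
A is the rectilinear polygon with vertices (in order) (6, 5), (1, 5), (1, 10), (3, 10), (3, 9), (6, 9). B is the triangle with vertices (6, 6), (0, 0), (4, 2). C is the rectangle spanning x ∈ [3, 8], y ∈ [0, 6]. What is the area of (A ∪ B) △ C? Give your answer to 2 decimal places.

44.75

|A ∪ B| = 27.75.
|(A ∪ B) ∩ C| = 6.5.
|(A ∪ B) △ C| = 27.75 + 30 − 13 = 44.75.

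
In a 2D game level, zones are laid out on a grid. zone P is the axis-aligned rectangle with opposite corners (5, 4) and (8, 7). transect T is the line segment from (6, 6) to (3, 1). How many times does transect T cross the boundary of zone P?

The segment meets the boundary at (5,4.333).

1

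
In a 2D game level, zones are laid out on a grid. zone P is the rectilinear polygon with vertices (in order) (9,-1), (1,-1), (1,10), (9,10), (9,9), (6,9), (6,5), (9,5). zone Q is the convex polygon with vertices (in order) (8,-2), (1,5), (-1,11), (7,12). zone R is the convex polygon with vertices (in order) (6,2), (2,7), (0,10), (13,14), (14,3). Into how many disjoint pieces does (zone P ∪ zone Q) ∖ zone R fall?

1

(zone P ∪ zone Q) ∖ zone R is a single connected region.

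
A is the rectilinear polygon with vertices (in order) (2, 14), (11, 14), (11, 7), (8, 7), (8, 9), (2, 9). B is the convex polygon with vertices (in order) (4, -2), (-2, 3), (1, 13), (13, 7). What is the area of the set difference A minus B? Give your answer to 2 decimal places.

33.75

|A| = 51, |A∩B| = 17.25.
|A ∖ B| = |A| − |A∩B| = 51 − 17.25 = 33.75.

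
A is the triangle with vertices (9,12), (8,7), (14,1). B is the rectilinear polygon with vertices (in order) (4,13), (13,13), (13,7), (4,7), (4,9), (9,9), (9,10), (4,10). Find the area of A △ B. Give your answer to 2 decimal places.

|A| = 18, |B| = 49, |A∩B| = 7.6818.
|A △ B| = |A| + |B| − 2·|A∩B| = 18 + 49 − 15.3636 = 51.64.

51.64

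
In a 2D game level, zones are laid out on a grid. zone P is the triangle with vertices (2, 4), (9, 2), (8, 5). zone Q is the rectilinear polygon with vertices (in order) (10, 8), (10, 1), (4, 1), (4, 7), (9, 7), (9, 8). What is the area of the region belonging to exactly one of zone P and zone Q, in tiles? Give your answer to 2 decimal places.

29.31

|zone P| = 9.5, |zone Q| = 37, |zone P∩zone Q| = 8.5952.
|zone P △ zone Q| = |zone P| + |zone Q| − 2·|zone P∩zone Q| = 9.5 + 37 − 17.1905 = 29.31.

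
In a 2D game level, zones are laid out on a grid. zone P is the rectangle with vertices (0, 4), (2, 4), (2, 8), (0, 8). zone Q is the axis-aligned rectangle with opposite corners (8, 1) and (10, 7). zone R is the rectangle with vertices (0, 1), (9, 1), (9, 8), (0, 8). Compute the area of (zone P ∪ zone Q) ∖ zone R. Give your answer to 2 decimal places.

|zone P ∪ zone Q| = 20.
|(zone P ∪ zone Q) ∩ zone R| = 14.
|(zone P ∪ zone Q) ∖ zone R| = 20 − 14 = 6.00.

6.00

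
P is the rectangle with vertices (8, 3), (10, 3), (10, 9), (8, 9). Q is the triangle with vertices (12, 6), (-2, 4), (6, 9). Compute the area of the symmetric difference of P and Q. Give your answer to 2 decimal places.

|P| = 12, |Q| = 27, |P∩Q| = 3.8571.
|P △ Q| = |P| + |Q| − 2·|P∩Q| = 12 + 27 − 7.7143 = 31.29.

31.29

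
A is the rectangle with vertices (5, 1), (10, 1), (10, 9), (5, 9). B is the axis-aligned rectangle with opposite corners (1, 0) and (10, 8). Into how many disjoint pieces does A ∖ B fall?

1

A ∖ B is a single connected region.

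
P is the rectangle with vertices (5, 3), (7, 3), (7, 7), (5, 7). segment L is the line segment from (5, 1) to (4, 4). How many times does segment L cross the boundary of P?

The segment lies entirely outside P and never meets its boundary.

0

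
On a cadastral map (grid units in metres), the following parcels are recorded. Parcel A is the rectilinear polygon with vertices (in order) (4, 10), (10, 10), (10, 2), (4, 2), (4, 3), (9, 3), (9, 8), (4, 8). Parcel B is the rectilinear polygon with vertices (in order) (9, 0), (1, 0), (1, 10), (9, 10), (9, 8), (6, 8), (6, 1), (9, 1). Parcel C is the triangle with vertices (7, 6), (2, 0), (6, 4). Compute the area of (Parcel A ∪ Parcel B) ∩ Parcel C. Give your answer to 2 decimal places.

1.60

The region (Parcel A ∪ Parcel B) ∩ Parcel C is the polygon with vertices (6,4), (2,0), (6,4.8).
By the shoelace formula its area is 1.60.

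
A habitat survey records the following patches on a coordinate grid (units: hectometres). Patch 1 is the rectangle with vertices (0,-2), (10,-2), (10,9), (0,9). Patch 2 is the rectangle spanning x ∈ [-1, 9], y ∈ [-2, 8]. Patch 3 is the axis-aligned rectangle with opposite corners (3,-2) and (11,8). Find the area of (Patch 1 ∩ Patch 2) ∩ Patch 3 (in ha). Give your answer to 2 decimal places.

60.00

The region (Patch 1 ∩ Patch 2) ∩ Patch 3 is the polygon with vertices (9,8), (9,-2), (3,-2), (3,8).
By the shoelace formula its area is 60.00.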